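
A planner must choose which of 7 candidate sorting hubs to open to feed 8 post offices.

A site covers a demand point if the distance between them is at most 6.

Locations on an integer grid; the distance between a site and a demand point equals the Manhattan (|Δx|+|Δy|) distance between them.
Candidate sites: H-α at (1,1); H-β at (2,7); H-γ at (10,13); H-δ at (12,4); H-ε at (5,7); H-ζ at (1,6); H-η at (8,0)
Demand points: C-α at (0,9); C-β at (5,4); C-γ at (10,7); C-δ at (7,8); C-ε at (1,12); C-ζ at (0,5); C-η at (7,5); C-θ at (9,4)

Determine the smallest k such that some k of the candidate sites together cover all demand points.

Coverage sets (demand points within 6 of each site):
  H-α: {C-ζ}
  H-β: {C-α, C-β, C-δ, C-ε, C-ζ}
  H-γ: {C-γ}
  H-δ: {C-γ, C-η, C-θ}
  H-ε: {C-β, C-γ, C-δ, C-η}
  H-ζ: {C-α, C-β, C-ε, C-ζ}
  H-η: {C-η, C-θ}
No single site covers all 8 demand points.
But {H-β, H-δ} covers everything, so the minimum is 2.

2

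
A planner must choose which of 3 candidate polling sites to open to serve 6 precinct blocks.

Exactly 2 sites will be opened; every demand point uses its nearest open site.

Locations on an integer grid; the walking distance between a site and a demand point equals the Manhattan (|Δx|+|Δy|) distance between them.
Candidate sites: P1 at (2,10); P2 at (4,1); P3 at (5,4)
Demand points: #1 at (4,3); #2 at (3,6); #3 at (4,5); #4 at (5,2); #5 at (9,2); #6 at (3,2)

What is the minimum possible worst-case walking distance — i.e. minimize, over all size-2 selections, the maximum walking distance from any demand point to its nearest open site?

Open {P1, P2}.
  Farthest demand point is #5 at walking distance 6 (to P2); all others are ≤ 6.
With {P1, P3} the worst case is 6.
With {P2, P3} the worst case is 6.
No size-2 selection achieves below 6.

6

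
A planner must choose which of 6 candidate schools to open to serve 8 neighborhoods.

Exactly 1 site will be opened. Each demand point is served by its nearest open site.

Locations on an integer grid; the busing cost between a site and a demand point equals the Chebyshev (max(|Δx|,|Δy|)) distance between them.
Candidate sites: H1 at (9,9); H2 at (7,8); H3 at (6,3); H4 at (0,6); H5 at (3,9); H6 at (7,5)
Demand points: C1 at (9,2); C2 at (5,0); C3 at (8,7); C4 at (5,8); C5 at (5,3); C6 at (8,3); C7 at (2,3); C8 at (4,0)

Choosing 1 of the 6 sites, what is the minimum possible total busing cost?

25

Open {H3}.
  C1→H3 3, C2→H3 3, C3→H3 4, C4→H3 5, C5→H3 1, C6→H3 2, C7→H3 4, C8→H3 3  ⇒ total 25.
Compare {H6}: total 27.
Compare {H2}: total 40.
No size-1 selection does better; minimum is 25.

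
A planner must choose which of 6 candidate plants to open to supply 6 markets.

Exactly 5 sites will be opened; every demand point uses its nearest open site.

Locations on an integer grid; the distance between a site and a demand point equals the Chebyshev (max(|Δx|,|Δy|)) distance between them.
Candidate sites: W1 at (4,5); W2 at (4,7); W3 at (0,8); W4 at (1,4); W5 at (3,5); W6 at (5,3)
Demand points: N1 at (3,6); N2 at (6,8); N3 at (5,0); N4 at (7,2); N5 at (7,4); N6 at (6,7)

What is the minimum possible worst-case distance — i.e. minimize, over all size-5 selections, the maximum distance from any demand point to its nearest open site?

3

Open {W1, W2, W3, W4, W6}.
  Farthest demand point is N3 at distance 3 (to W6); all others are ≤ 3.
With {W1, W2, W3, W5, W6} the worst case is 3.
With {W1, W2, W4, W5, W6} the worst case is 3.
No size-5 selection achieves below 3.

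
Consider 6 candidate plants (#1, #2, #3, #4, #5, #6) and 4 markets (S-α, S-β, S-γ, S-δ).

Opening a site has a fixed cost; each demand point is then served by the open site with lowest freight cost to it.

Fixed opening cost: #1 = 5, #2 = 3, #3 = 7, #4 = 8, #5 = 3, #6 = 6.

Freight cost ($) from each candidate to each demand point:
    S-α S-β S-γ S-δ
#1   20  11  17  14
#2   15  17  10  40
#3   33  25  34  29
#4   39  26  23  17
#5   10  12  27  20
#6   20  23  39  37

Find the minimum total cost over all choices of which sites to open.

Open {#1, #2, #5}: assign each demand point to its cheapest open site.
  S-α→#5 10, S-β→#1 11, S-γ→#2 10, S-δ→#1 14
  freight cost 45, fixed 11 → total 56.
Compare {#1, #2}: freight cost 50 + fixed 8 = 58.
Compare {#2, #5}: freight cost 52 + fixed 6 = 58.
Compare {#1, #5}: freight cost 52 + fixed 8 = 60.
All other subsets cost ≥ 58. Minimum total cost: 56.

56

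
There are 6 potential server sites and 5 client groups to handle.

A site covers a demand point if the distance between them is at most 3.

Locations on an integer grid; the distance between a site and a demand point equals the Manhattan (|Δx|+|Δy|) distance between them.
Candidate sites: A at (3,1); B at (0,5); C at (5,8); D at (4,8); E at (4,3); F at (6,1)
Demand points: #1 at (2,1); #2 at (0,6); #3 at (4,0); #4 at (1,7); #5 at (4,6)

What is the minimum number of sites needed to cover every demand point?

3

Coverage sets (demand points within 3 of each site):
  A: {#1, #3}
  B: {#2, #4}
  C: {#5}
  D: {#5}
  E: {#3, #5}
  F: {#3}
No 2 sites suffice: every size-2 union leaves at least one demand point uncovered.
But {A, B, C} covers everything, so the minimum is 3.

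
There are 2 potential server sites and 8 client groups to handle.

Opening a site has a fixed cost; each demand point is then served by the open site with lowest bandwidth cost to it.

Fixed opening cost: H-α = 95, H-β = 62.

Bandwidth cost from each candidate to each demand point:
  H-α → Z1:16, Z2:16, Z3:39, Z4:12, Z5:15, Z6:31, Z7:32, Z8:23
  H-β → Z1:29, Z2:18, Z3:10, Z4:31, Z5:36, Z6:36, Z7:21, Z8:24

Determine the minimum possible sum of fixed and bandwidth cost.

267

Open {H-β}: assign each demand point to its cheapest open site.
  Z1→H-β 29, Z2→H-β 18, Z3→H-β 10, Z4→H-β 31, Z5→H-β 36, Z6→H-β 36, Z7→H-β 21, Z8→H-β 24
  bandwidth cost 205, fixed 62 → total 267.
Compare {H-α}: bandwidth cost 184 + fixed 95 = 279.
Compare {H-α, H-β}: bandwidth cost 144 + fixed 157 = 301.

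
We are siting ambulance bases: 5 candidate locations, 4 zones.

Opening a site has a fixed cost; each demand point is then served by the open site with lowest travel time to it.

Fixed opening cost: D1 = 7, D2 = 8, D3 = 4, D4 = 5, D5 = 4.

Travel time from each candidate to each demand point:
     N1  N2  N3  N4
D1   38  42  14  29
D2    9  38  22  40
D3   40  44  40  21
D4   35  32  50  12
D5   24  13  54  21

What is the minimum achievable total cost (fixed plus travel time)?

Open {D1, D2, D4, D5}: assign each demand point to its cheapest open site.
  N1→D2 9, N2→D5 13, N3→D1 14, N4→D4 12
  travel time 48, fixed 24 → total 72.
Compare {D2, D4, D5}: travel time 56 + fixed 17 = 73.
Compare {D1, D2, D5}: travel time 57 + fixed 19 = 76.
Compare {D1, D2, D3, D4, D5}: travel time 48 + fixed 28 = 76.
All other subsets cost ≥ 73. Minimum total cost: 72.

72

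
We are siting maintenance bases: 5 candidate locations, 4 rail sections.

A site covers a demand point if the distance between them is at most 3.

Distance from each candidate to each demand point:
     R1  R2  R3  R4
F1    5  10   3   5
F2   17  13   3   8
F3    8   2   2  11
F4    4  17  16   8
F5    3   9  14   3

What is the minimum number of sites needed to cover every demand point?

2

Coverage sets (demand points within 3 of each site):
  F1: {R3}
  F2: {R3}
  F3: {R2, R3}
  F4: {}
  F5: {R1, R4}
No single site covers all 4 demand points.
But {F3, F5} covers everything, so the minimum is 2.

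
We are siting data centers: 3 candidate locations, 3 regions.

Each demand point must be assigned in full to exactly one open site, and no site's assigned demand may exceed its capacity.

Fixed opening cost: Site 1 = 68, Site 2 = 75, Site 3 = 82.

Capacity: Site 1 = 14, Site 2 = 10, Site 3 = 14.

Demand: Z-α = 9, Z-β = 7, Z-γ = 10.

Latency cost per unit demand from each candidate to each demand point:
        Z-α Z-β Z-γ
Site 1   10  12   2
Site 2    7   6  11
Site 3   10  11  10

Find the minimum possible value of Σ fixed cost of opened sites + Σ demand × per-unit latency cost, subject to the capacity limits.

377

Open {Site 1, Site 2, Site 3}; cheapest assignment that respects the capacities:
  Site 1 (cap 14, load 10): Z-γ — cost 10×2 = 20
  Site 2 (cap 10, load 7): Z-β — cost 7×6 = 42
  Site 3 (cap 14, load 9): Z-α — cost 9×10 = 90
  Shipping 152, fixed 225 → total 377.
  Any other capacity-feasible assignment to {Site 1, Site 2, Site 3} ships for at least 152.
Total demand is 26; every other set of sites either has combined capacity below 26 or cannot fit the demands without splitting one across sites, so {Site 1, Site 2, Site 3} is the only feasible choice of open sites. Minimum: 377.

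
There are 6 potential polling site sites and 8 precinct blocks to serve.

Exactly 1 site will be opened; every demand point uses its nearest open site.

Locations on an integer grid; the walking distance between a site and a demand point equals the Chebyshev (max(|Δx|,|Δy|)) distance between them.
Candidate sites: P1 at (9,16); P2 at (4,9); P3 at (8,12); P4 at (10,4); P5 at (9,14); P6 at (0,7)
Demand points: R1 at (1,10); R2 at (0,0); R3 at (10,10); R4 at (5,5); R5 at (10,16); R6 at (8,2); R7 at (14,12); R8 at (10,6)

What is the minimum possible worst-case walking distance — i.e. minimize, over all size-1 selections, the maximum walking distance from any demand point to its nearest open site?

10

Open {P2}.
  Farthest demand point is R7 at walking distance 10 (to P2); all others are ≤ 10.
With {P3} the worst case is 12.
With {P4} the worst case is 12.
No size-1 selection achieves below 10.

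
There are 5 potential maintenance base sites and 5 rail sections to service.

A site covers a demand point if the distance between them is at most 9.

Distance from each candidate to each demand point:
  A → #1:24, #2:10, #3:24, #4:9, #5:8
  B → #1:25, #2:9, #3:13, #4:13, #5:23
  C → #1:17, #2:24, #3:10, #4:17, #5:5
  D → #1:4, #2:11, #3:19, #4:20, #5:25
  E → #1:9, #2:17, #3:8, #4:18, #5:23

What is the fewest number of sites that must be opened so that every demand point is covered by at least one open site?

3

Coverage sets (demand points within 9 of each site):
  A: {#4, #5}
  B: {#2}
  C: {#5}
  D: {#1}
  E: {#1, #3}
No 2 sites suffice: every size-2 union leaves at least one demand point uncovered.
But {A, B, E} covers everything, so the minimum is 3.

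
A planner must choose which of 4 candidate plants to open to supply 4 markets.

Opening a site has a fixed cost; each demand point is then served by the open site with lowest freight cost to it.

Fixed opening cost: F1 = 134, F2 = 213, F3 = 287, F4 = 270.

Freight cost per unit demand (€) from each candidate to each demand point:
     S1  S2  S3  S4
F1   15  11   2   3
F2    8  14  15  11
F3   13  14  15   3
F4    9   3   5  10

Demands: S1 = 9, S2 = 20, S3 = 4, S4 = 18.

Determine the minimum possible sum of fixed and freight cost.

551

Open {F1}: assign each demand point to its cheapest open site.
  S1→F1 9×15=135, S2→F1 20×11=220, S3→F1 4×2=8, S4→F1 18×3=54
  freight cost 417, fixed 134 → total 551.
Compare {F1, F4}: freight cost 203 + fixed 404 = 607.
Compare {F4}: freight cost 341 + fixed 270 = 611.
Compare {F1, F2}: freight cost 354 + fixed 347 = 701.
All other subsets cost ≥ 607. Minimum total cost: 551.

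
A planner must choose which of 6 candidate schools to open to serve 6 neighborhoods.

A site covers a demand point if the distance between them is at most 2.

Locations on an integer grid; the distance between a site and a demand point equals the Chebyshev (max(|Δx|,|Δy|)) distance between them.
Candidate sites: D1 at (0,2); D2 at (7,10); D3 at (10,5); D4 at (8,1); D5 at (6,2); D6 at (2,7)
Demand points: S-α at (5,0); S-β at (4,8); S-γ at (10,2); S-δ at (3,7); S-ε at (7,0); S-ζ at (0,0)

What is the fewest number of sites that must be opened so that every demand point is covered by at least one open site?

4

Coverage sets (demand points within 2 of each site):
  D1: {S-ζ}
  D2: {}
  D3: {}
  D4: {S-γ, S-ε}
  D5: {S-α, S-ε}
  D6: {S-β, S-δ}
No 3 sites suffice: every size-3 union leaves at least one demand point uncovered.
But {D1, D4, D5, D6} covers everything, so the minimum is 4.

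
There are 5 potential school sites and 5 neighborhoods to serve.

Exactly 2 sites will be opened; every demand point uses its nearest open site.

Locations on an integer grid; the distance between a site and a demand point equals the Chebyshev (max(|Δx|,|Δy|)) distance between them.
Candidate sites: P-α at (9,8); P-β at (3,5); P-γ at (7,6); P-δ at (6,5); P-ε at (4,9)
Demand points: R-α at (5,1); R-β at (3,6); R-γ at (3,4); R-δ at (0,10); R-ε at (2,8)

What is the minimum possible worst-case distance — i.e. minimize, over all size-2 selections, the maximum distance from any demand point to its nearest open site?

Open {P-β, P-ε}.
  Farthest demand point is R-α at distance 4 (to P-β); all others are ≤ 4.
With {P-δ, P-ε} the worst case is 4.
With {P-α, P-β} the worst case is 5.
No size-2 selection achieves below 4.

4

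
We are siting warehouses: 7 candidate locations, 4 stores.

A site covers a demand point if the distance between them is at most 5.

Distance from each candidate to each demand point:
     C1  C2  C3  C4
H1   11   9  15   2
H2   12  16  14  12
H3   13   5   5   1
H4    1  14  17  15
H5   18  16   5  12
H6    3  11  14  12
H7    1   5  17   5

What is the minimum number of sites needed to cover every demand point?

Coverage sets (demand points within 5 of each site):
  H1: {C4}
  H2: {}
  H3: {C2, C3, C4}
  H4: {C1}
  H5: {C3}
  H6: {C1}
  H7: {C1, C2, C4}
No single site covers all 4 demand points.
But {H3, H4} covers everything, so the minimum is 2.

2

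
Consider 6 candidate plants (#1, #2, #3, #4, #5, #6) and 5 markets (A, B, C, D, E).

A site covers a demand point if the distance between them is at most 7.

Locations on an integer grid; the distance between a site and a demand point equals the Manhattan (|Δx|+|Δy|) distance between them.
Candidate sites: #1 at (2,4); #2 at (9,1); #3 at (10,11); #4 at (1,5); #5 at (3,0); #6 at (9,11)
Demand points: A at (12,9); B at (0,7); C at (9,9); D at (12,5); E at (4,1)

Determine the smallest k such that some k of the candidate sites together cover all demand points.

Coverage sets (demand points within 7 of each site):
  #1: {B, E}
  #2: {D, E}
  #3: {A, C}
  #4: {B, E}
  #5: {E}
  #6: {A, C}
No 2 sites suffice: every size-2 union leaves at least one demand point uncovered.
But {#1, #2, #3} covers everything, so the minimum is 3.

3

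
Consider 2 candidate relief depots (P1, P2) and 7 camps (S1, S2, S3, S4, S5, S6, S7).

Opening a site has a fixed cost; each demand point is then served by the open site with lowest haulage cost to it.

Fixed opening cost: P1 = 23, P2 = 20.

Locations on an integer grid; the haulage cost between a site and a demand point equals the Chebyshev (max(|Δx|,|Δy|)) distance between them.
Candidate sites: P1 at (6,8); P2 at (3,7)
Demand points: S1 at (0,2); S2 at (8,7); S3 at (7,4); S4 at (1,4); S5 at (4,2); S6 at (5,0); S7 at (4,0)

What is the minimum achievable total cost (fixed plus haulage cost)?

56

Open {P2}: assign each demand point to its cheapest open site.
  S1→P2 5, S2→P2 5, S3→P2 4, S4→P2 3, S5→P2 5, S6→P2 7, S7→P2 7
  haulage cost 36, fixed 20 → total 56.
Compare {P1}: haulage cost 39 + fixed 23 = 62.
Compare {P1, P2}: haulage cost 33 + fixed 43 = 76.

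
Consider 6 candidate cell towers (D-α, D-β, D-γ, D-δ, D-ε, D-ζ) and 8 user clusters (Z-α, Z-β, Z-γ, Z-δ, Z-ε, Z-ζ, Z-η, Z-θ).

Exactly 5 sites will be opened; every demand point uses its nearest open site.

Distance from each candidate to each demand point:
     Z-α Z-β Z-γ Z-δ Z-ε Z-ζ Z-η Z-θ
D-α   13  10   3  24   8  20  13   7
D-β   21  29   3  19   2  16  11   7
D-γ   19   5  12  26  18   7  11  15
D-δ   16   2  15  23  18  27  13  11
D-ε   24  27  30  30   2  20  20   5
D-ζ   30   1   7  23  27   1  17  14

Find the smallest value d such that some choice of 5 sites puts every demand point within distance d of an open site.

19

Open {D-α, D-β, D-γ, D-δ, D-ε}.
  Farthest demand point is Z-δ at distance 19 (to D-β); all others are ≤ 19.
With {D-α, D-β, D-γ, D-δ, D-ζ} the worst case is 19.
With {D-α, D-β, D-γ, D-ε, D-ζ} the worst case is 19.
No size-5 selection achieves below 19.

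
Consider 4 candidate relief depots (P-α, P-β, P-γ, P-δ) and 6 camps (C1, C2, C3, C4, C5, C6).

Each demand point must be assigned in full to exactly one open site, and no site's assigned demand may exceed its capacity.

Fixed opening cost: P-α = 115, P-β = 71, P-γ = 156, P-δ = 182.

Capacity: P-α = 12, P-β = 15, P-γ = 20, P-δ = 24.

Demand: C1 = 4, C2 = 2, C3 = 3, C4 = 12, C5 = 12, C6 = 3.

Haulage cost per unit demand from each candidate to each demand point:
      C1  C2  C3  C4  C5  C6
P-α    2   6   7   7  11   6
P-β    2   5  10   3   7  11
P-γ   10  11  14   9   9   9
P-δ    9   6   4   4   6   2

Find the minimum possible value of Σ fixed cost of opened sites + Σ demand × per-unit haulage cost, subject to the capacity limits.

425

Open {P-β, P-δ}; cheapest assignment that respects the capacities:
  P-β (cap 15, load 14): C2, C4 — cost 2×5 + 12×3 = 46
  P-δ (cap 24, load 22): C1, C3, C5, C6 — cost 4×9 + 3×4 + 12×6 + 3×2 = 126
  Shipping 172, fixed 253 → total 425.
  Any other capacity-feasible assignment to {P-β, P-δ} ships for at least 172.
Compare {P-α, P-δ}: its best feasible assignment gives total 476.
Compare {P-α, P-β, P-δ}: its best feasible assignment gives total 512.
Every other set of open sites that can feasibly serve all demand totals ≥ 476 even under its best assignment. Minimum: 425.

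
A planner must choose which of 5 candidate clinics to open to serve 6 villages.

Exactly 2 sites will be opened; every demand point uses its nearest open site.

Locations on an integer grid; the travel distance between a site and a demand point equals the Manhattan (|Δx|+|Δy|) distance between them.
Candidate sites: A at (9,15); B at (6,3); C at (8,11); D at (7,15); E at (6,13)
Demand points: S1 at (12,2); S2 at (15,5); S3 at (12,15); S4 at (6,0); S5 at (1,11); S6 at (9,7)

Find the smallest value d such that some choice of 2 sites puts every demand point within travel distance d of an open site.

11

Open {B, C}.
  Farthest demand point is S2 at travel distance 11 (to B); all others are ≤ 11.
With {B, D} the worst case is 11.
With {B, E} the worst case is 11.
No size-2 selection achieves below 11.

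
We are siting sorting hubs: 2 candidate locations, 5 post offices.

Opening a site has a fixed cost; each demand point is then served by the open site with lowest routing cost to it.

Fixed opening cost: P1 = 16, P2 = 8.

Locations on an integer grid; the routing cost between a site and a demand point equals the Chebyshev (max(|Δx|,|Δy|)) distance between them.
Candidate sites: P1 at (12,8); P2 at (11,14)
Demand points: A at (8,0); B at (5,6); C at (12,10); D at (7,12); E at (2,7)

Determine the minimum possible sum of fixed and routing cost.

47

Open {P2}: assign each demand point to its cheapest open site.
  A→P2 14, B→P2 8, C→P2 4, D→P2 4, E→P2 9
  routing cost 39, fixed 8 → total 47.
Compare {P1}: routing cost 32 + fixed 16 = 48.
Compare {P1, P2}: routing cost 30 + fixed 24 = 54.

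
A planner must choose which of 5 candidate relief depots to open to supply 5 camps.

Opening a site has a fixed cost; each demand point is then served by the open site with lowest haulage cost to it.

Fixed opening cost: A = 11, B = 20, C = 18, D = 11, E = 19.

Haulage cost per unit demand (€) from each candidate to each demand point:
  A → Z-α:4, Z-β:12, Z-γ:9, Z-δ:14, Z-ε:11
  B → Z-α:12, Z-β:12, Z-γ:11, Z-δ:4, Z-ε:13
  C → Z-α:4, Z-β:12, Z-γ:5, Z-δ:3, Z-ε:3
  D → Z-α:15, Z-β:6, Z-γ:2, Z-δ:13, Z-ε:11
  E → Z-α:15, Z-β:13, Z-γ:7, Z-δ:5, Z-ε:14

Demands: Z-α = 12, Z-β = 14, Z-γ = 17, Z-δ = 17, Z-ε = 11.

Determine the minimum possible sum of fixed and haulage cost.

Open {C, D}: assign each demand point to its cheapest open site.
  Z-α→C 12×4=48, Z-β→D 14×6=84, Z-γ→D 17×2=34, Z-δ→C 17×3=51, Z-ε→C 11×3=33
  haulage cost 250, fixed 29 → total 279.
Compare {A, C, D}: haulage cost 250 + fixed 40 = 290.
Compare {C, D, E}: haulage cost 250 + fixed 48 = 298.
Compare {B, C, D}: haulage cost 250 + fixed 49 = 299.
All other subsets cost ≥ 290. Minimum total cost: 279.

279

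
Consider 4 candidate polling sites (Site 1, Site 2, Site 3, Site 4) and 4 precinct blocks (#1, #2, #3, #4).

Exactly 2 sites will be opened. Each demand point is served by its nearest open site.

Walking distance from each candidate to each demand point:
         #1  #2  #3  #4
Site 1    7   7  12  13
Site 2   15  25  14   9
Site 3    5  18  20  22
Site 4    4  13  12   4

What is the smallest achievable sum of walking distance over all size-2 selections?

27

Open {Site 1, Site 4}.
  #1→Site 4 4, #2→Site 1 7, #3→Site 1 12, #4→Site 4 4  ⇒ total 27.
Compare {Site 2, Site 4}: total 33.
Compare {Site 3, Site 4}: total 33.
No size-2 selection does better; minimum is 27.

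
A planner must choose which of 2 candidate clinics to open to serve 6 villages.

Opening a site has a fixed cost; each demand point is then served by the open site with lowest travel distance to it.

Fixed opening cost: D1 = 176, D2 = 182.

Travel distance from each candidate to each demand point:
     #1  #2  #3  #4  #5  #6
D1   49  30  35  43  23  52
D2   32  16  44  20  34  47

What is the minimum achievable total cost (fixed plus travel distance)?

375

Open {D2}: assign each demand point to its cheapest open site.
  #1→D2 32, #2→D2 16, #3→D2 44, #4→D2 20, #5→D2 34, #6→D2 47
  travel distance 193, fixed 182 → total 375.
Compare {D1}: travel distance 232 + fixed 176 = 408.
Compare {D1, D2}: travel distance 173 + fixed 358 = 531.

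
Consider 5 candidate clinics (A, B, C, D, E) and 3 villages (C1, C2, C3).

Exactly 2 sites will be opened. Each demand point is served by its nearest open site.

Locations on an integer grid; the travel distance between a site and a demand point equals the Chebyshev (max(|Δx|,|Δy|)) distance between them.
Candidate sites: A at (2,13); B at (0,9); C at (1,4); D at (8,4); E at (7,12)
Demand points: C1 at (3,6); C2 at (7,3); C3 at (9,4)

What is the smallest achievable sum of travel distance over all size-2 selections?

4

Open {C, D}.
  C1→C 2, C2→D 1, C3→D 1  ⇒ total 4.
Compare {B, D}: total 5.
Compare {A, D}: total 7.
No size-2 selection does better; minimum is 4.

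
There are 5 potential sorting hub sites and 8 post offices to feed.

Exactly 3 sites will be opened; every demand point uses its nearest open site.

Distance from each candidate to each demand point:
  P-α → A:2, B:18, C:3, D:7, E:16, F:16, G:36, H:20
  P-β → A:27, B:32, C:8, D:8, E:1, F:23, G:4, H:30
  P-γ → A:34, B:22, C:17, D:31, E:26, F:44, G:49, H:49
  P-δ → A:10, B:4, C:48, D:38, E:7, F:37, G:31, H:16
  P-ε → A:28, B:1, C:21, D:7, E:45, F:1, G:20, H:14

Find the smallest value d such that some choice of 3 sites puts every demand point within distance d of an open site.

Open {P-α, P-β, P-ε}.
  Farthest demand point is H at distance 14 (to P-ε); all others are ≤ 14.
With {P-β, P-δ, P-ε} the worst case is 14.
With {P-α, P-β, P-δ} the worst case is 16.
No size-3 selection achieves below 14.

14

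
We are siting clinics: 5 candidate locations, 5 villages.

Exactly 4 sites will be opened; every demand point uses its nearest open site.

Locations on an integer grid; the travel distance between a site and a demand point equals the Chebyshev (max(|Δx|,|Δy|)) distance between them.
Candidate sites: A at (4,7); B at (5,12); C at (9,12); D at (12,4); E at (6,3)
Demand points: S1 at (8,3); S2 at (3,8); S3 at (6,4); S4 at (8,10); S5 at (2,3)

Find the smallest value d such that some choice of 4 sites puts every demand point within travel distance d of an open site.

4

Open {A, B, C, D}.
  Farthest demand point is S1 at travel distance 4 (to A); all others are ≤ 4.
With {A, B, C, E} the worst case is 4.
With {A, B, D, E} the worst case is 4.
No size-4 selection achieves below 4.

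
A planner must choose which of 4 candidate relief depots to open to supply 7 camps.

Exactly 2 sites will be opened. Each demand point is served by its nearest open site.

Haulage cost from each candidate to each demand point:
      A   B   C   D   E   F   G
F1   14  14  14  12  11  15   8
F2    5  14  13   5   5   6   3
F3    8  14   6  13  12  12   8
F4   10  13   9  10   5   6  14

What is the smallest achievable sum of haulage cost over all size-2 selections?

Open {F2, F3}.
  A→F2 5, B→F2 14, C→F3 6, D→F2 5, E→F2 5, F→F2 6, G→F2 3  ⇒ total 44.
Compare {F2, F4}: total 46.
Compare {F1, F2}: total 51.
No size-2 selection does better; minimum is 44.

44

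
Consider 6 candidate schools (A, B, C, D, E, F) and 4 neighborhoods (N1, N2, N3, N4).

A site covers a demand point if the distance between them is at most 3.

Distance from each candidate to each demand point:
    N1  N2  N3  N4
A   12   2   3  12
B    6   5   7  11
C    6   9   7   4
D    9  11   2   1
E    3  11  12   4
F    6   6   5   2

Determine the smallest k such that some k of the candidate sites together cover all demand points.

Coverage sets (demand points within 3 of each site):
  A: {N2, N3}
  B: {}
  C: {}
  D: {N3, N4}
  E: {N1}
  F: {N4}
No 2 sites suffice: every size-2 union leaves at least one demand point uncovered.
But {A, D, E} covers everything, so the minimum is 3.

3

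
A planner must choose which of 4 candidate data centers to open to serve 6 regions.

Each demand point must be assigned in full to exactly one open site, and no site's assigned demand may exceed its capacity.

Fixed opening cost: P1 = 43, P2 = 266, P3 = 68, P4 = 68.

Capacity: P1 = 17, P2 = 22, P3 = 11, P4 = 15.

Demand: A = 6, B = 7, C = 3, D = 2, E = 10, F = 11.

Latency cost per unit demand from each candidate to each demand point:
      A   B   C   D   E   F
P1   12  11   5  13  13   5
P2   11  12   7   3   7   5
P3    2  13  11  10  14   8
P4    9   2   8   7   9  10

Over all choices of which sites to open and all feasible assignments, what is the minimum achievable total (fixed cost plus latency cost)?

Open {P1, P3, P4}; cheapest assignment that respects the capacities:
  P1 (cap 17, load 14): C, F — cost 3×5 + 11×5 = 70
  P3 (cap 11, load 10): E — cost 10×14 = 140
  P4 (cap 15, load 15): A, B, D — cost 6×9 + 7×2 + 2×7 = 82
  Shipping 292, fixed 179 → total 471.
  Any other capacity-feasible assignment to {P1, P3, P4} ships for at least 292.
Compare {P1, P2, P4}: its best feasible assignment gives total 591.
Compare {P2, P3, P4}: its best feasible assignment gives total 591.
Every other set of open sites that can feasibly serve all demand totals ≥ 591 even under its best assignment. Minimum: 471.

471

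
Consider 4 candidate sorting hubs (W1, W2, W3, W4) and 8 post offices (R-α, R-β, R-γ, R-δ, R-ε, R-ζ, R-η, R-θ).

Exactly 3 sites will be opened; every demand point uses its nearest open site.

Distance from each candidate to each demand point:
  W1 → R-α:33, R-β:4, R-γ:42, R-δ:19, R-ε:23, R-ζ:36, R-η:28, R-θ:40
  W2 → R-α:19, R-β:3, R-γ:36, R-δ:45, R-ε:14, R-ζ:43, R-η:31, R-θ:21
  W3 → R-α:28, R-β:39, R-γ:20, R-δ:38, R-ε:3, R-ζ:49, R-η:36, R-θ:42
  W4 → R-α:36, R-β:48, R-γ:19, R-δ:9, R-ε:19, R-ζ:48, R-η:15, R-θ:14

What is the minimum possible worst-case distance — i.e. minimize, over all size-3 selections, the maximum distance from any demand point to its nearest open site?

Open {W1, W2, W3}.
  Farthest demand point is R-ζ at distance 36 (to W1); all others are ≤ 36.
With {W1, W2, W4} the worst case is 36.
With {W1, W3, W4} the worst case is 36.
No size-3 selection achieves below 36.

36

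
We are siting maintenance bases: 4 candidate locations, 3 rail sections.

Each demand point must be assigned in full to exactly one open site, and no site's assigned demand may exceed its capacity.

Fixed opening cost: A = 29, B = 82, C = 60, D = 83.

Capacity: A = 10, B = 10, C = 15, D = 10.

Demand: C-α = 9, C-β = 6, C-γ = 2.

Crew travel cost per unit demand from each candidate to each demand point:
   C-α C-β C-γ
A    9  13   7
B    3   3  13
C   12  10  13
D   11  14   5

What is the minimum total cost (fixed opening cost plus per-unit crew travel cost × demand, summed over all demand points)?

Open {A, B}; cheapest assignment that respects the capacities:
  A (cap 10, load 8): C-β, C-γ — cost 6×13 + 2×7 = 92
  B (cap 10, load 9): C-α — cost 9×3 = 27
  Shipping 119, fixed 111 → total 230.
  Any other capacity-feasible assignment to {A, B} ships for at least 119.
Compare {B, C}: its best feasible assignment gives total 255.
Compare {A, C}: its best feasible assignment gives total 256.
Every other set of open sites that can feasibly serve all demand totals ≥ 255 even under its best assignment. Minimum: 230.

230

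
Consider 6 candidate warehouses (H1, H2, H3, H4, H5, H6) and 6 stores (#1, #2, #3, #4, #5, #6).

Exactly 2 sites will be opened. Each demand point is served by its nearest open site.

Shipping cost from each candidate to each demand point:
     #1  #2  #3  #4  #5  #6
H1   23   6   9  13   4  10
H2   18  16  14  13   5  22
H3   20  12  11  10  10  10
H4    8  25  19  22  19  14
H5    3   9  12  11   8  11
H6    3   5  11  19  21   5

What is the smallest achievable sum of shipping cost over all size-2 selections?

39

Open {H1, H6}.
  #1→H6 3, #2→H6 5, #3→H1 9, #4→H1 13, #5→H1 4, #6→H6 5  ⇒ total 39.
Compare {H2, H6}: total 42.
Compare {H1, H5}: total 43.
No size-2 selection does better; minimum is 39.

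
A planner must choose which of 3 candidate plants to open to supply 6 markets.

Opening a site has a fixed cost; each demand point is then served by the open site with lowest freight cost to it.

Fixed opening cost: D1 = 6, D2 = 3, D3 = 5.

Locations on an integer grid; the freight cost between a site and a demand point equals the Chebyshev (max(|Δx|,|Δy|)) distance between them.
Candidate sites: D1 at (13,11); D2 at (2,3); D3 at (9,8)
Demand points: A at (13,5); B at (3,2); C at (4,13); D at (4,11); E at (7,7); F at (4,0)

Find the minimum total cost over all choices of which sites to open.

28

Open {D2, D3}: assign each demand point to its cheapest open site.
  A→D3 4, B→D2 1, C→D3 5, D→D3 5, E→D3 2, F→D2 3
  freight cost 20, fixed 8 → total 28.
Compare {D1, D2, D3}: freight cost 20 + fixed 14 = 34.
Compare {D3}: freight cost 30 + fixed 5 = 35.
Compare {D2}: freight cost 38 + fixed 3 = 41.
All other subsets cost ≥ 34. Minimum total cost: 28.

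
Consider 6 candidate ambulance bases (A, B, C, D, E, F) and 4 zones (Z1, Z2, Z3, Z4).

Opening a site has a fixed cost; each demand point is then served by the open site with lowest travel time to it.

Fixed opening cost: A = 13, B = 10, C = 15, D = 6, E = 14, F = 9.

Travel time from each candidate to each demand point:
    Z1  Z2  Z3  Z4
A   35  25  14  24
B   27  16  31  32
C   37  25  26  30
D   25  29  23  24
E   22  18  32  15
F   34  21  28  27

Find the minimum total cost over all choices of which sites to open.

Open {A, E}: assign each demand point to its cheapest open site.
  Z1→E 22, Z2→E 18, Z3→A 14, Z4→E 15
  travel time 69, fixed 27 → total 96.
Compare {D, E}: travel time 78 + fixed 20 = 98.
Compare {E}: travel time 87 + fixed 14 = 101.
Compare {A, D, E}: travel time 69 + fixed 33 = 102.
All other subsets cost ≥ 98. Minimum total cost: 96.

96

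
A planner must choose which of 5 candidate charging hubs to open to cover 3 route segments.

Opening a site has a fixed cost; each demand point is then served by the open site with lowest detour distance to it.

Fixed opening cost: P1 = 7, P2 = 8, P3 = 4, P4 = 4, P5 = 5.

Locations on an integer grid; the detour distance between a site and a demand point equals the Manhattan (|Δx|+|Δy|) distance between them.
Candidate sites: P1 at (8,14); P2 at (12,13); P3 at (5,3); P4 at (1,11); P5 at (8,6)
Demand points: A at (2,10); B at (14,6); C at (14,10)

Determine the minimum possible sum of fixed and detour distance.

27

Open {P4, P5}: assign each demand point to its cheapest open site.
  A→P4 2, B→P5 6, C→P5 10
  detour distance 18, fixed 9 → total 27.
Compare {P2, P4}: detour distance 16 + fixed 12 = 28.
Compare {P2, P4, P5}: detour distance 13 + fixed 17 = 30.
Compare {P5}: detour distance 26 + fixed 5 = 31.
All other subsets cost ≥ 28. Minimum total cost: 27.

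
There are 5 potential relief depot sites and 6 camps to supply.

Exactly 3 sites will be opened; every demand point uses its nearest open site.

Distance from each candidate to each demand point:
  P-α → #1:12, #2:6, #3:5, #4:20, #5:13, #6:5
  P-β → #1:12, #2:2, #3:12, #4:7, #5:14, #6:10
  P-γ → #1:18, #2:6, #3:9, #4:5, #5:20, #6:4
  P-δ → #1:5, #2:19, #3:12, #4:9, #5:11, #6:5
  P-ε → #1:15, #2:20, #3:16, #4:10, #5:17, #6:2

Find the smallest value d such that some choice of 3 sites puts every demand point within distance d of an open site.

Open {P-α, P-β, P-δ}.
  Farthest demand point is #5 at distance 11 (to P-δ); all others are ≤ 11.
With {P-α, P-γ, P-δ} the worst case is 11.
With {P-α, P-δ, P-ε} the worst case is 11.
No size-3 selection achieves below 11.

11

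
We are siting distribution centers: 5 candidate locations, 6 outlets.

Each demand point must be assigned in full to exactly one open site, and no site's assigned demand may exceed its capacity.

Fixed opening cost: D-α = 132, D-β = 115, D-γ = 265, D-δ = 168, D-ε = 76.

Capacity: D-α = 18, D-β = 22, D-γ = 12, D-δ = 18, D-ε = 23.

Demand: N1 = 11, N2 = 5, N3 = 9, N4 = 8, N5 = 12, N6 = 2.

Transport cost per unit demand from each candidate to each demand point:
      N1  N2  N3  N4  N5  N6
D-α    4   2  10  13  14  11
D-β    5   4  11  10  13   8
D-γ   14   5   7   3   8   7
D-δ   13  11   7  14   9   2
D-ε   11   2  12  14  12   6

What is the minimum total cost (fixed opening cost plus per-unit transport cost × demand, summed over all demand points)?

Open {D-α, D-β, D-ε}; cheapest assignment that respects the capacities:
  D-α (cap 18, load 16): N1, N2 — cost 11×4 + 5×2 = 54
  D-β (cap 22, load 17): N3, N4 — cost 9×11 + 8×10 = 179
  D-ε (cap 23, load 14): N5, N6 — cost 12×12 + 2×6 = 156
  Shipping 389, fixed 323 → total 712.
  Any other capacity-feasible assignment to {D-α, D-β, D-ε} ships for at least 389.
Compare {D-β, D-δ, D-ε}: its best feasible assignment gives total 715.
Compare {D-α, D-δ, D-ε}: its best feasible assignment gives total 753.
Every other set of open sites that can feasibly serve all demand totals ≥ 715 even under its best assignment. Minimum: 712.

712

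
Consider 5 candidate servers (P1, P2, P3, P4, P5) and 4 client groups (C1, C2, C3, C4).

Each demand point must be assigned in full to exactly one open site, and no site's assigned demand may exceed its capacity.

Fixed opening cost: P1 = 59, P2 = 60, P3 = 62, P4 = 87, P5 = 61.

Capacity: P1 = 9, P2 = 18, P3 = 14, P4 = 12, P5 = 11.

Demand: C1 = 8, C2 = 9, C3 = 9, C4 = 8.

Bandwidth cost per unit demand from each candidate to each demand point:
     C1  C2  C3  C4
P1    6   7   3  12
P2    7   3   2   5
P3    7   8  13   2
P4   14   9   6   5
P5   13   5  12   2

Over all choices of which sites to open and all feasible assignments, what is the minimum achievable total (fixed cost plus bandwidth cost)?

Open {P1, P2, P5}; cheapest assignment that respects the capacities:
  P1 (cap 9, load 8): C1 — cost 8×6 = 48
  P2 (cap 18, load 18): C2, C3 — cost 9×3 + 9×2 = 45
  P5 (cap 11, load 8): C4 — cost 8×2 = 16
  Shipping 109, fixed 180 → total 289.
  Any other capacity-feasible assignment to {P1, P2, P5} ships for at least 109.
Compare {P1, P2, P3}: its best feasible assignment gives total 290.
Compare {P2, P3, P5}: its best feasible assignment gives total 300.
Every other set of open sites that can feasibly serve all demand totals ≥ 290 even under its best assignment. Minimum: 289.

289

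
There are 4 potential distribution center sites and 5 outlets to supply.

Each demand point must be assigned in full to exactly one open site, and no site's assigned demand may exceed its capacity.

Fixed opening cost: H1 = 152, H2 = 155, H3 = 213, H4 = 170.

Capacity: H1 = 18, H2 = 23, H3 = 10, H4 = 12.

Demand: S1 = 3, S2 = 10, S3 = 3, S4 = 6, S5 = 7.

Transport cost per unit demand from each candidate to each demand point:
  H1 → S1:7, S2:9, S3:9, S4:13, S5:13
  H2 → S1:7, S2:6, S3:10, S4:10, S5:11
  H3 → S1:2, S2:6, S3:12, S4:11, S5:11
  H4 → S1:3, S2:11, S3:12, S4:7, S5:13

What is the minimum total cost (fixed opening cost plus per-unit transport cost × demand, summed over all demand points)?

Open {H2, H4}; cheapest assignment that respects the capacities:
  H2 (cap 23, load 20): S2, S3, S5 — cost 10×6 + 3×10 + 7×11 = 167
  H4 (cap 12, load 9): S1, S4 — cost 3×3 + 6×7 = 51
  Shipping 218, fixed 325 → total 543.
  Any other capacity-feasible assignment to {H2, H4} ships for at least 218.
Compare {H1, H2}: its best feasible assignment gives total 552.
Compare {H1, H4}: its best feasible assignment gives total 590.
Every other set of open sites that can feasibly serve all demand totals ≥ 552 even under its best assignment. Minimum: 543.

543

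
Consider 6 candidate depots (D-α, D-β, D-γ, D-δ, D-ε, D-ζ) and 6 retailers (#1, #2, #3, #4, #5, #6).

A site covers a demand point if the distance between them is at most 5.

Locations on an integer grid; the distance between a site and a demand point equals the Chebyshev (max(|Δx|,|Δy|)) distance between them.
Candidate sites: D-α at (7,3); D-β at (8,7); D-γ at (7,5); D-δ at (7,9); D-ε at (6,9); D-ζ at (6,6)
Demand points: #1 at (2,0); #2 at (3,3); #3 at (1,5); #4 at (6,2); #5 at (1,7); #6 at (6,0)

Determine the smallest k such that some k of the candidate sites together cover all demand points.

Coverage sets (demand points within 5 of each site):
  D-α: {#1, #2, #4, #6}
  D-β: {#2, #4}
  D-γ: {#1, #2, #4, #6}
  D-δ: {}
  D-ε: {#3, #5}
  D-ζ: {#2, #3, #4, #5}
No single site covers all 6 demand points.
But {D-α, D-ε} covers everything, so the minimum is 2.

2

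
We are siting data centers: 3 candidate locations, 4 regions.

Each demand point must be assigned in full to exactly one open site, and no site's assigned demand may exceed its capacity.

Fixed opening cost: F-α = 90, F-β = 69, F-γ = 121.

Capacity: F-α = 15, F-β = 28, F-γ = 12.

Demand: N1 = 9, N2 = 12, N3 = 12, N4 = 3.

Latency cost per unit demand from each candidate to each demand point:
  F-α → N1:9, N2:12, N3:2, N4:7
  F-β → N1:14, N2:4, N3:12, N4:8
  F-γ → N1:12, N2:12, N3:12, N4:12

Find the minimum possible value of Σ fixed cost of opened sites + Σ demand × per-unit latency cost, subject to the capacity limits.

378

Open {F-α, F-β}; cheapest assignment that respects the capacities:
  F-α (cap 15, load 15): N3, N4 — cost 12×2 + 3×7 = 45
  F-β (cap 28, load 21): N1, N2 — cost 9×14 + 12×4 = 174
  Shipping 219, fixed 159 → total 378.
  Any other capacity-feasible assignment to {F-α, F-β} ships for at least 219.
Compare {F-α, F-β, F-γ}: its best feasible assignment gives total 481.
Compare {F-β, F-γ}: its best feasible assignment gives total 514.
Every other set of open sites that can feasibly serve all demand totals ≥ 481 even under its best assignment. Minimum: 378.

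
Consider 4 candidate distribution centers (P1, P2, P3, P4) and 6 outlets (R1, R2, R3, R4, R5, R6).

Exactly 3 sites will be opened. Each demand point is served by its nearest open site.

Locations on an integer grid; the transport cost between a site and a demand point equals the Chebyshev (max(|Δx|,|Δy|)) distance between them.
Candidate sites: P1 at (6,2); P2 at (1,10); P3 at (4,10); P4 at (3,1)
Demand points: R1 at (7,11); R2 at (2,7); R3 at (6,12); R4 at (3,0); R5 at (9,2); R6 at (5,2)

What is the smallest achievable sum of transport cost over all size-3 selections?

Open {P1, P3, P4}.
  R1→P3 3, R2→P3 3, R3→P3 2, R4→P4 1, R5→P1 3, R6→P1 1  ⇒ total 13.
Compare {P1, P2, P3}: total 15.
Compare {P2, P3, P4}: total 17.
No size-3 selection does better; minimum is 13.

13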